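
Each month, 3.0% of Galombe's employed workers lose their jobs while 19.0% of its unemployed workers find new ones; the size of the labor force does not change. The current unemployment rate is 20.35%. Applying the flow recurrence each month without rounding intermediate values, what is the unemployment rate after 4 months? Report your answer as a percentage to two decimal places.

With a fixed labor force, u_{t+1} = u_t + s·(1−u_t) − f·u_t = u_t·(1−s−f) + s.
Here 1−s−f = 0.780 and s = 0.030.
u_1 = 0.203500 × 0.780 + 0.030 = 0.188730.
u_2 = 0.188730 × 0.780 + 0.030 = 0.177209.
u_3 = 0.177209 × 0.780 + 0.030 = 0.168223.
u_4 = 0.168223 × 0.780 + 0.030 = 0.161214.

Unemployment rate after four months ≈ 16.12%.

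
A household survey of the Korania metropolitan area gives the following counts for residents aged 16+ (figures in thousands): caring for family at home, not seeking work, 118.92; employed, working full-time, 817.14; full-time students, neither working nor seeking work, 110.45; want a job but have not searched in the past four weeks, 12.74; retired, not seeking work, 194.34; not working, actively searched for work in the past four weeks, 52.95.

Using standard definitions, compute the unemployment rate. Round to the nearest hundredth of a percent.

Unemployment rate ≈ 6.09%.

Employed = 817.14 thousand.
Unemployed = 52.95 thousand.
Labor force = 817.14 + 52.95 = 870.09 thousand.
Unemployment rate = 52.95 / 870.09 = 6.09%.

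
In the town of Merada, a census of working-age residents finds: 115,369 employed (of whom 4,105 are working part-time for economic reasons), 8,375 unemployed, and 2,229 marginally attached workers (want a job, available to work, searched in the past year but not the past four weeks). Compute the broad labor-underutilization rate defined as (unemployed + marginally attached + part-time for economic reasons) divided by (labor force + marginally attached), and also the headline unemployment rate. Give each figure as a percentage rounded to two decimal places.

Labor force = 115,369 + 8,375 = 123,744.
Numerator = 8,375 + 2,229 + 4,105 = 14,709.
Denominator = 123,744 + 2,229 = 125,973.
Broad rate = 14,709 / 125,973 = 11.68%.
Headline unemployment rate = 8,375 / 123,744 = 6.77%.

Broad underutilization rate ≈ 11.68%; headline unemployment rate ≈ 6.77%.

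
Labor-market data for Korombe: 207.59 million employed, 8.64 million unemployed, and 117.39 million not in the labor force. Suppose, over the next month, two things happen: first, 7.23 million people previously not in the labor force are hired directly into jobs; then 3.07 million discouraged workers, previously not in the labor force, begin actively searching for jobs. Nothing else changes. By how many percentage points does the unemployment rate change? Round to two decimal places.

The unemployment rate changes by +1.17 percentage points.

Initially, labor force = 207.59 + 8.64 = 216.23 million, so u = 8.64/216.23 = 4.00%.
After the first change, employed and labor force both rise by 7.23; unemployed unchanged → E = 214.82, U = 8.64, labor force = 223.46 million.
After the second change, unemployed and labor force both rise by 3.07 → E = 214.82, U = 11.71, labor force = 226.53 million.
New unemployment rate = 11.71 / 226.53 = 5.17%.
Change = 5.17% − 4.00% = +1.17 percentage points.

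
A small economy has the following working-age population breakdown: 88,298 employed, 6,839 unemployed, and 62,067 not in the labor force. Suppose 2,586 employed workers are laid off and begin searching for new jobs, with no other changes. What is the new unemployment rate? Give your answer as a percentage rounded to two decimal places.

Initially, labor force = 88,298 + 6,839 = 95,137, so u = 6,839/95,137 = 7.19%.
After the change, employed falls and unemployed rises by 2,586; labor force unchanged → E = 85,712, U = 9,425, labor force = 95,137.
New unemployment rate = 9,425 / 95,137 = 9.91%.

New unemployment rate ≈ 9.91%.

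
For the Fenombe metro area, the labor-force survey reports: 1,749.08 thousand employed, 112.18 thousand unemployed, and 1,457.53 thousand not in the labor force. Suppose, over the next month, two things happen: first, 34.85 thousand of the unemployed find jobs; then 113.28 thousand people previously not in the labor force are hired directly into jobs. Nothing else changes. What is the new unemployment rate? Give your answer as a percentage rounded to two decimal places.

New unemployment rate ≈ 3.92%.

Initially, labor force = 1,749.08 + 112.18 = 1,861.26 thousand, so u = 112.18/1,861.26 = 6.03%.
After the first change, unemployed falls and employed rises by 34.85; labor force unchanged → E = 1,783.93, U = 77.33, labor force = 1,861.26 thousand.
After the second change, employed and labor force both rise by 113.28; unemployed unchanged → E = 1,897.21, U = 77.33, labor force = 1,974.54 thousand.
New unemployment rate = 77.33 / 1,974.54 = 3.92%.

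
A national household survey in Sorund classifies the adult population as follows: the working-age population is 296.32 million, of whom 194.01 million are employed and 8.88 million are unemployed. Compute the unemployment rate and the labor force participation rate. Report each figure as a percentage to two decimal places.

Unemployment rate ≈ 4.38%; labor force participation rate ≈ 68.47%.

Labor force = employed + unemployed = 194.01 + 8.88 = 202.89 million.
Unemployment rate = 8.88 / 202.89 = 4.38%.
Labor force participation rate = 202.89 / 296.32 = 68.47%.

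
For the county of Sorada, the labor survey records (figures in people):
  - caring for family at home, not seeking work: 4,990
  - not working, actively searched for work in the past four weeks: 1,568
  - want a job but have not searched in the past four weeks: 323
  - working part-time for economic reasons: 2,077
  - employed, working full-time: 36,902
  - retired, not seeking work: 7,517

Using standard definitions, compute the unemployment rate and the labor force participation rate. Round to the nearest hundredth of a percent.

Employed = 2,077 + 36,902 = 38,979 (anyone who worked, including part-time for economic reasons, counts as employed).
Unemployed = 1,568.
Labor force = 38,979 + 1,568 = 40,547.
Not in labor force = 4,990 + 323 + 7,517 = 12,830 (those not working and not actively searching are outside the labor force — including those who want a job but have given up searching).
Civilian working-age population = 40,547 + 12,830 = 53,377.
Unemployment rate = 1,568 / 40,547 = 3.87%.
Labor force participation rate = 40,547 / 53,377 = 75.96%.

Unemployment rate ≈ 3.87%; labor force participation rate ≈ 75.96%.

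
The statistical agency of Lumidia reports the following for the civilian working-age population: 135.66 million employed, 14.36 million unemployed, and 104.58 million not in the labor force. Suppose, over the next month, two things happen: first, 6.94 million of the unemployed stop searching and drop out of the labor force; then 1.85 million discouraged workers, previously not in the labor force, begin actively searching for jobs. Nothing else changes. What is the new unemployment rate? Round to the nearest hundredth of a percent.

Initially, labor force = 135.66 + 14.36 = 150.02 million, so u = 14.36/150.02 = 9.57%.
After the first change, unemployed and labor force both fall by 6.94 → E = 135.66, U = 7.42, labor force = 143.08 million.
After the second change, unemployed and labor force both rise by 1.85 → E = 135.66, U = 9.27, labor force = 144.93 million.
New unemployment rate = 9.27 / 144.93 = 6.40%.

New unemployment rate ≈ 6.40%.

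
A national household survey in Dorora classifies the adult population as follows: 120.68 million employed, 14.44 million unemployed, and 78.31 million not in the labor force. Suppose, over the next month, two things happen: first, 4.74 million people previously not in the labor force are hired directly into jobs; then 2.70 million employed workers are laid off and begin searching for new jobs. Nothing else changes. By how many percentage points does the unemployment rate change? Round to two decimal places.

Initially, labor force = 120.68 + 14.44 = 135.12 million, so u = 14.44/135.12 = 10.69%.
After the first change, employed and labor force both rise by 4.74; unemployed unchanged → E = 125.42, U = 14.44, labor force = 139.86 million.
After the second change, employed falls and unemployed rises by 2.70; labor force unchanged → E = 122.72, U = 17.14, labor force = 139.86 million.
New unemployment rate = 17.14 / 139.86 = 12.26%.
Change = 12.26% − 10.69% = +1.57 percentage points.

The unemployment rate changes by +1.57 percentage points.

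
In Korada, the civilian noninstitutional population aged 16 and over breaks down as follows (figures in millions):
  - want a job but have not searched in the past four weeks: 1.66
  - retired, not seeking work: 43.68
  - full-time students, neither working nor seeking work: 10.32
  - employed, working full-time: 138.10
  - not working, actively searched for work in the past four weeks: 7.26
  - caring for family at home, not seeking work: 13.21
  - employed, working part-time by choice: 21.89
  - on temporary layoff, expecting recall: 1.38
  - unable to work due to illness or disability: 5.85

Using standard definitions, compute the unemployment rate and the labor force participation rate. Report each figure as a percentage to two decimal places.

Employed = 138.10 + 21.89 = 159.99 million.
Unemployed = 7.26 + 1.38 = 8.64 million (jobless and actively searching, or on temporary layoff).
Labor force = 159.99 + 8.64 = 168.63 million.
Not in labor force = 1.66 + 43.68 + 10.32 + 13.21 + 5.85 = 74.72 million (those not working and not actively searching are outside the labor force — including those who want a job but have given up searching).
Civilian working-age population = 168.63 + 74.72 = 243.35 million.
Unemployment rate = 8.64 / 168.63 = 5.12%.
Labor force participation rate = 168.63 / 243.35 = 69.30%.

Unemployment rate ≈ 5.12%; labor force participation rate ≈ 69.30%.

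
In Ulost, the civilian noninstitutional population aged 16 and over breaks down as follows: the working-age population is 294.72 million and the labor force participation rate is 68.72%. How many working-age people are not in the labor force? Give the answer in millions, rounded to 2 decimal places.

Share not in the labor force = 1 − 0.6872 = 0.3128.
Not in labor force = 0.3128 × 294.72 ≈ 92.19 million.

About 92.19 million are not in the labor force.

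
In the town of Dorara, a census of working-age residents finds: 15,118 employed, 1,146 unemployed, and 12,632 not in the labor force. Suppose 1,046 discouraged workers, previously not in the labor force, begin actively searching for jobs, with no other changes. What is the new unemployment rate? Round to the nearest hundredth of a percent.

New unemployment rate ≈ 12.66%.

Initially, labor force = 15,118 + 1,146 = 16,264, so u = 1,146/16,264 = 7.05%.
After the change, unemployed and labor force both rise by 1,046 → E = 15,118, U = 2,192, labor force = 17,310.
New unemployment rate = 2,192 / 17,310 = 12.66%.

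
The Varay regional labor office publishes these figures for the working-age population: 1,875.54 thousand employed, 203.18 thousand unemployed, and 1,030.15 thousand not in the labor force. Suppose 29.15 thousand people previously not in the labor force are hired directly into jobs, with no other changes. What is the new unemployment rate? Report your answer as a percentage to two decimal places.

Initially, labor force = 1,875.54 + 203.18 = 2,078.72 thousand, so u = 203.18/2,078.72 = 9.77%.
After the change, employed and labor force both rise by 29.15; unemployed unchanged → E = 1,904.69, U = 203.18, labor force = 2,107.87 thousand.
New unemployment rate = 203.18 / 2,107.87 = 9.64%.

New unemployment rate ≈ 9.64%.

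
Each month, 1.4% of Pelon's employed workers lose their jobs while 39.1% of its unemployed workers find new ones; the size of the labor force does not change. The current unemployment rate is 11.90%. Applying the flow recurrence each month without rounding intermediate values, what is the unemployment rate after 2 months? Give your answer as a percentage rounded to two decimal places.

Unemployment rate after two months ≈ 6.45%.

With a fixed labor force, u_{t+1} = u_t + s·(1−u_t) − f·u_t = u_t·(1−s−f) + s.
Here 1−s−f = 0.595 and s = 0.014.
u_1 = 0.119000 × 0.595 + 0.014 = 0.084805.
u_2 = 0.084805 × 0.595 + 0.014 = 0.064459.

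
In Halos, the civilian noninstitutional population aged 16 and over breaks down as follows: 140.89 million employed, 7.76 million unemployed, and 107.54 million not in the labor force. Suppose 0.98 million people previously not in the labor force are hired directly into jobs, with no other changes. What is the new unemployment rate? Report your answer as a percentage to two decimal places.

New unemployment rate ≈ 5.19%.

Initially, labor force = 140.89 + 7.76 = 148.65 million, so u = 7.76/148.65 = 5.22%.
After the change, employed and labor force both rise by 0.98; unemployed unchanged → E = 141.87, U = 7.76, labor force = 149.63 million.
New unemployment rate = 7.76 / 149.63 = 5.19%.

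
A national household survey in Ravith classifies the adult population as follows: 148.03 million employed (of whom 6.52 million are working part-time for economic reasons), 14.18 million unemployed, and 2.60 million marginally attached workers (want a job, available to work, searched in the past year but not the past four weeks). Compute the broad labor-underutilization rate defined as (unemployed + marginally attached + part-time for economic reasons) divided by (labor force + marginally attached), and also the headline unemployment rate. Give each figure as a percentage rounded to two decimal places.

Broad underutilization rate ≈ 14.14%; headline unemployment rate ≈ 8.74%.

Labor force = 148.03 + 14.18 = 162.21 million.
Numerator = 14.18 + 2.60 + 6.52 = 23.30 million.
Denominator = 162.21 + 2.60 = 164.81 million.
Broad rate = 23.30 / 164.81 = 14.14%.
Headline unemployment rate = 14.18 / 162.21 = 8.74%.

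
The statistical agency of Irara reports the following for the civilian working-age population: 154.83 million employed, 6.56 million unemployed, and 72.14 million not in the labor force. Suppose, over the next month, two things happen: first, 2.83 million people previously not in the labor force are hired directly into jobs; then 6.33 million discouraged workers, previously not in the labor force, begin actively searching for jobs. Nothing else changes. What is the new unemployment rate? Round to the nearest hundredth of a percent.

New unemployment rate ≈ 7.56%.

Initially, labor force = 154.83 + 6.56 = 161.39 million, so u = 6.56/161.39 = 4.06%.
After the first change, employed and labor force both rise by 2.83; unemployed unchanged → E = 157.66, U = 6.56, labor force = 164.22 million.
After the second change, unemployed and labor force both rise by 6.33 → E = 157.66, U = 12.89, labor force = 170.55 million.
New unemployment rate = 12.89 / 170.55 = 7.56%.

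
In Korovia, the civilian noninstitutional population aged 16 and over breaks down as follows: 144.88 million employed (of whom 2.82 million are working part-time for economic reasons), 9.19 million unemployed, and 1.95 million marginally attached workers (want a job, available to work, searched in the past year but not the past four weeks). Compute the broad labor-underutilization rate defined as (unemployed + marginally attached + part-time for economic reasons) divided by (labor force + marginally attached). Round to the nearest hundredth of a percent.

Broad underutilization rate ≈ 8.95%.

Labor force = 144.88 + 9.19 = 154.07 million.
Numerator = 9.19 + 1.95 + 2.82 = 13.96 million.
Denominator = 154.07 + 1.95 = 156.02 million.
Broad rate = 13.96 / 156.02 = 8.95%.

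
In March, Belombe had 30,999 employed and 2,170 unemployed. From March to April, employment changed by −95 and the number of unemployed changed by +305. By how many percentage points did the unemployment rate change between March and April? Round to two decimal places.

March: labor force = 30,999 + 2,170 = 33,169; u = 2,170/33,169 = 6.54%.
April: labor force = 30,904 + 2,475 = 33,379; u = 2,475/33,379 = 7.41%.
Change = 7.41% − 6.54% = +0.87 pp.

The unemployment rate changed by +0.87 percentage points.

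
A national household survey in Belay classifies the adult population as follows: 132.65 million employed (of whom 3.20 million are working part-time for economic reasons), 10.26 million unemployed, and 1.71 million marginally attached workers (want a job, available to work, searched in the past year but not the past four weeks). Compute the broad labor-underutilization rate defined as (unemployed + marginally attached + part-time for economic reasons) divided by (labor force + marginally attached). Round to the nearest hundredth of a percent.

Broad underutilization rate ≈ 10.49%.

Labor force = 132.65 + 10.26 = 142.91 million.
Numerator = 10.26 + 1.71 + 3.20 = 15.17 million.
Denominator = 142.91 + 1.71 = 144.62 million.
Broad rate = 15.17 / 144.62 = 10.49%.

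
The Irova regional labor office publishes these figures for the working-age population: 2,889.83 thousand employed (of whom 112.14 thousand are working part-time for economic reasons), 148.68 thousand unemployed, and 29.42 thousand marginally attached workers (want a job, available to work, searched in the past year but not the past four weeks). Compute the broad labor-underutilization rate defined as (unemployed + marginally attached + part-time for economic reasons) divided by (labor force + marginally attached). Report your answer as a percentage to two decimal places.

Labor force = 2,889.83 + 148.68 = 3,038.51 thousand.
Numerator = 148.68 + 29.42 + 112.14 = 290.24 thousand.
Denominator = 3,038.51 + 29.42 = 3,067.93 thousand.
Broad rate = 290.24 / 3,067.93 = 9.46%.

Broad underutilization rate ≈ 9.46%.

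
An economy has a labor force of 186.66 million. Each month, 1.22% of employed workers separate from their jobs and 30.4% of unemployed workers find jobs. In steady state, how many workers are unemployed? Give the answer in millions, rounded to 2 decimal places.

Steady-state unemployment rate u* = s/(s+f) = 1.22/(1.22+30.4) = 0.038583.
Unemployed = u* × labor force = 0.038583 × 186.66 ≈ 7.20 million.

About 7.20 million are unemployed in steady state.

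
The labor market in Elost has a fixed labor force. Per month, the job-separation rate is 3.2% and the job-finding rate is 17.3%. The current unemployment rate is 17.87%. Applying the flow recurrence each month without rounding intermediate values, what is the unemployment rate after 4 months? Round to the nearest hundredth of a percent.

With a fixed labor force, u_{t+1} = u_t + s·(1−u_t) − f·u_t = u_t·(1−s−f) + s.
Here 1−s−f = 0.795 and s = 0.032.
u_1 = 0.178700 × 0.795 + 0.032 = 0.174067.
u_2 = 0.174067 × 0.795 + 0.032 = 0.170383.
u_3 = 0.170383 × 0.795 + 0.032 = 0.167454.
u_4 = 0.167454 × 0.795 + 0.032 = 0.165126.

Unemployment rate after four months ≈ 16.51%.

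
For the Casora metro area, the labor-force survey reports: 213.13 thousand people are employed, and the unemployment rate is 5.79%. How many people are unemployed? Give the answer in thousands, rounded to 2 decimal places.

About 13.10 thousand are unemployed.

Let U be the number unemployed. The labor force is E + U, and U/(E+U) = 0.0579.
So U = 0.0579 × 213.13 / (1 − 0.0579) = 12.3402 / 0.9421 ≈ 13.10 thousand.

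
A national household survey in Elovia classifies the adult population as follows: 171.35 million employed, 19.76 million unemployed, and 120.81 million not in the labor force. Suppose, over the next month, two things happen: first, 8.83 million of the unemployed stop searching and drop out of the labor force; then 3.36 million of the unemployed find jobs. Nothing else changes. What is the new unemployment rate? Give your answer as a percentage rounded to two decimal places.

New unemployment rate ≈ 4.15%.

Initially, labor force = 171.35 + 19.76 = 191.11 million, so u = 19.76/191.11 = 10.34%.
After the first change, unemployed and labor force both fall by 8.83 → E = 171.35, U = 10.93, labor force = 182.28 million.
After the second change, unemployed falls and employed rises by 3.36; labor force unchanged → E = 174.71, U = 7.57, labor force = 182.28 million.
New unemployment rate = 7.57 / 182.28 = 4.15%.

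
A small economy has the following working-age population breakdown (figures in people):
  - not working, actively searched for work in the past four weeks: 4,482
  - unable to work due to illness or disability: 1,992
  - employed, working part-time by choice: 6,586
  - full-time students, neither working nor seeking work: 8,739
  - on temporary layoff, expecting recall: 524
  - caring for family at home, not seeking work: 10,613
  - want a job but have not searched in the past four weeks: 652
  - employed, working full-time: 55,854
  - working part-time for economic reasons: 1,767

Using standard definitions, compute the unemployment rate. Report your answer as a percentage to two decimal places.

Employed = 6,586 + 55,854 + 1,767 = 64,207 (anyone who worked, including part-time for economic reasons, counts as employed).
Unemployed = 4,482 + 524 = 5,006 (jobless and actively searching, or on temporary layoff).
Labor force = 64,207 + 5,006 = 69,213.
Unemployment rate = 5,006 / 69,213 = 7.23%.

Unemployment rate ≈ 7.23%.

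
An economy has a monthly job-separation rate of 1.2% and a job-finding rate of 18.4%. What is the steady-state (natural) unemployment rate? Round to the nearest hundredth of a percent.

Steady-state unemployment rate ≈ 6.12%.

At steady state the flows balance: s·E = f·U, so U/(E+U) = s/(s+f).
u* = 1.2 / (1.2 + 18.4) = 1.2 / 19.60 = 6.12%.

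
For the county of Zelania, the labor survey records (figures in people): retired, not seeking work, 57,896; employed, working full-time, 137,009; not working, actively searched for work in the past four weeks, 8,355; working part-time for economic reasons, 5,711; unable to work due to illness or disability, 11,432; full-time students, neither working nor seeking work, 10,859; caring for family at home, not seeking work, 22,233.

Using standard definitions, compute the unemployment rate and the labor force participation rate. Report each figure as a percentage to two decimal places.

Unemployment rate ≈ 5.53%; labor force participation rate ≈ 59.60%.

Employed = 137,009 + 5,711 = 142,720 (anyone who worked, including part-time for economic reasons, counts as employed).
Unemployed = 8,355.
Labor force = 142,720 + 8,355 = 151,075.
Not in labor force = 57,896 + 11,432 + 10,859 + 22,233 = 102,420 (those not working and not actively searching are outside the labor force).
Civilian working-age population = 151,075 + 102,420 = 253,495.
Unemployment rate = 8,355 / 151,075 = 5.53%.
Labor force participation rate = 151,075 / 253,495 = 59.60%.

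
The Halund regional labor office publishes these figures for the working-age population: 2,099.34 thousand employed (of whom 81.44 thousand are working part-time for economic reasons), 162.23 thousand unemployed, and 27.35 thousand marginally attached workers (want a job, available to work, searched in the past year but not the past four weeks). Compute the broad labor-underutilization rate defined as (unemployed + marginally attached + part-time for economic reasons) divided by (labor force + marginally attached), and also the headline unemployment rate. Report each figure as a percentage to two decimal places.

Labor force = 2,099.34 + 162.23 = 2,261.57 thousand.
Numerator = 162.23 + 27.35 + 81.44 = 271.02 thousand.
Denominator = 2,261.57 + 27.35 = 2,288.92 thousand.
Broad rate = 271.02 / 2,288.92 = 11.84%.
Headline unemployment rate = 162.23 / 2,261.57 = 7.17%.

Broad underutilization rate ≈ 11.84%; headline unemployment rate ≈ 7.17%.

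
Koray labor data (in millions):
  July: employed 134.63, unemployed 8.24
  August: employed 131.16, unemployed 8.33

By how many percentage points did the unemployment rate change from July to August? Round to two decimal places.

July: labor force = 134.63 + 8.24 = 142.87; u = 8.24/142.87 = 5.77%.
August: labor force = 131.16 + 8.33 = 139.49; u = 8.33/139.49 = 5.97%.
Change = 5.97% − 5.77% = +0.20 pp.

The unemployment rate changed by +0.20 percentage points.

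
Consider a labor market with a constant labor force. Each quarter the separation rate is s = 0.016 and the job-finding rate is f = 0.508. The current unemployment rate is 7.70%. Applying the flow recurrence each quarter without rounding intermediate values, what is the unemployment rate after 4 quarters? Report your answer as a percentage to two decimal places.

Unemployment rate after four quarters ≈ 3.29%.

With a fixed labor force, u_{t+1} = u_t + s·(1−u_t) − f·u_t = u_t·(1−s−f) + s.
Here 1−s−f = 0.476 and s = 0.016.
u_1 = 0.077000 × 0.476 + 0.016 = 0.052652.
u_2 = 0.052652 × 0.476 + 0.016 = 0.041062.
u_3 = 0.041062 × 0.476 + 0.016 = 0.035546.
u_4 = 0.035546 × 0.476 + 0.016 = 0.032920.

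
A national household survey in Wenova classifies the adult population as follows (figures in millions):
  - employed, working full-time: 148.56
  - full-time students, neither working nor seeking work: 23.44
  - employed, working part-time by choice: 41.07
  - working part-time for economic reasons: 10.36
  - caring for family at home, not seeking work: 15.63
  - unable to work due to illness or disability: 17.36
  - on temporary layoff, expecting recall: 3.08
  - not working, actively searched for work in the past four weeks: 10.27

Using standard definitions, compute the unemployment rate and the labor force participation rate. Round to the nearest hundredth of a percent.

Unemployment rate ≈ 6.26%; labor force participation rate ≈ 79.08%.

Employed = 148.56 + 41.07 + 10.36 = 199.99 million (anyone who worked, including part-time for economic reasons, counts as employed).
Unemployed = 3.08 + 10.27 = 13.35 million (jobless and actively searching, or on temporary layoff).
Labor force = 199.99 + 13.35 = 213.34 million.
Not in labor force = 23.44 + 15.63 + 17.36 = 56.43 million (those not working and not actively searching are outside the labor force).
Civilian working-age population = 213.34 + 56.43 = 269.77 million.
Unemployment rate = 13.35 / 213.34 = 6.26%.
Labor force participation rate = 213.34 / 269.77 = 79.08%.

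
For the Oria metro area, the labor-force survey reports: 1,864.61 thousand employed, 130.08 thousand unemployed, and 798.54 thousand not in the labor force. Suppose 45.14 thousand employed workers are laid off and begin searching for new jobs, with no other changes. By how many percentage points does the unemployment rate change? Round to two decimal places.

Initially, labor force = 1,864.61 + 130.08 = 1,994.69 thousand, so u = 130.08/1,994.69 = 6.52%.
After the change, employed falls and unemployed rises by 45.14; labor force unchanged → E = 1,819.47, U = 175.22, labor force = 1,994.69 thousand.
New unemployment rate = 175.22 / 1,994.69 = 8.78%.
Change = 8.78% − 6.52% = +2.26 percentage points.

The unemployment rate changes by +2.26 percentage points.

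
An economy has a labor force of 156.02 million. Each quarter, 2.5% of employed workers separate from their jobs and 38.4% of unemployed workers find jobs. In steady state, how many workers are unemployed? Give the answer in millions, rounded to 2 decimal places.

Steady-state unemployment rate u* = s/(s+f) = 2.5/(2.5+38.4) = 0.061125.
Unemployed = u* × labor force = 0.061125 × 156.02 ≈ 9.54 million.

About 9.54 million are unemployed in steady state.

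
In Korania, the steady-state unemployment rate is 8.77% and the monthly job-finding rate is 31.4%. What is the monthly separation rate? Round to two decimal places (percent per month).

From u* = s/(s+f): s = u·f/(1−u).
s = 0.0877 × 31.4 / (1 − 0.0877) = 2.7538 / 0.9123 ≈ 3.02% per month.

Separation rate ≈ 3.02% per month.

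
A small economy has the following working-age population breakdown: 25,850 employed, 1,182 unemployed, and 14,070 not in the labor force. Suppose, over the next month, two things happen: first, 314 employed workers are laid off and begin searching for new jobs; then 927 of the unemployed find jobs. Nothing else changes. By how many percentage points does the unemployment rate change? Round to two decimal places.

Initially, labor force = 25,850 + 1,182 = 27,032, so u = 1,182/27,032 = 4.37%.
After the first change, employed falls and unemployed rises by 314; labor force unchanged → E = 25,536, U = 1,496, labor force = 27,032.
After the second change, unemployed falls and employed rises by 927; labor force unchanged → E = 26,463, U = 569, labor force = 27,032.
New unemployment rate = 569 / 27,032 = 2.10%.
Change = 2.10% − 4.37% = −2.27 percentage points.

The unemployment rate changes by −2.27 percentage points.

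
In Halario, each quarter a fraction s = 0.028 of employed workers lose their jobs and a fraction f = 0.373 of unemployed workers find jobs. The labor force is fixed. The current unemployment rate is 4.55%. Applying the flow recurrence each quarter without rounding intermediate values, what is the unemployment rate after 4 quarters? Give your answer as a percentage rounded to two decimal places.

Unemployment rate after four quarters ≈ 6.67%.

With a fixed labor force, u_{t+1} = u_t + s·(1−u_t) − f·u_t = u_t·(1−s−f) + s.
Here 1−s−f = 0.599 and s = 0.028.
u_1 = 0.045500 × 0.599 + 0.028 = 0.055254.
u_2 = 0.055254 × 0.599 + 0.028 = 0.061097.
u_3 = 0.061097 × 0.599 + 0.028 = 0.064597.
u_4 = 0.064597 × 0.599 + 0.028 = 0.066694.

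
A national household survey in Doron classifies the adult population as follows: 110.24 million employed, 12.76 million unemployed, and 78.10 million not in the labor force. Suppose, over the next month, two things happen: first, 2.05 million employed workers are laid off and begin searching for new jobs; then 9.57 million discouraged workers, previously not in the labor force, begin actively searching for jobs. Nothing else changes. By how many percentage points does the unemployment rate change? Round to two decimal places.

Initially, labor force = 110.24 + 12.76 = 123.00 million, so u = 12.76/123.00 = 10.37%.
After the first change, employed falls and unemployed rises by 2.05; labor force unchanged → E = 108.19, U = 14.81, labor force = 123.00 million.
After the second change, unemployed and labor force both rise by 9.57 → E = 108.19, U = 24.38, labor force = 132.57 million.
New unemployment rate = 24.38 / 132.57 = 18.39%.
Change = 18.39% − 10.37% = +8.02 percentage points.

The unemployment rate changes by +8.02 percentage points.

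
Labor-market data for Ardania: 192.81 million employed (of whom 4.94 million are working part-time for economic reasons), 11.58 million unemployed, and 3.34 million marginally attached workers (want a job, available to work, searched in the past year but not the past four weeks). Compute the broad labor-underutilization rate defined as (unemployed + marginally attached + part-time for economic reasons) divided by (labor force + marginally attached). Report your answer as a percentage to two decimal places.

Labor force = 192.81 + 11.58 = 204.39 million.
Numerator = 11.58 + 3.34 + 4.94 = 19.86 million.
Denominator = 204.39 + 3.34 = 207.73 million.
Broad rate = 19.86 / 207.73 = 9.56%.

Broad underutilization rate ≈ 9.56%.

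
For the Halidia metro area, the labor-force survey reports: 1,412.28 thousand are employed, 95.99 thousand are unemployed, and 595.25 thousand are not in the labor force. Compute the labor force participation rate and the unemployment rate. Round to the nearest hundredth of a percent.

Labor force participation rate ≈ 71.70%; unemployment rate ≈ 6.36%.

Labor force = employed + unemployed = 1,412.28 + 95.99 = 1,508.27 thousand.
Working-age population = 1,508.27 + 595.25 = 2,103.52 thousand.
Unemployment rate = 95.99 / 1,508.27 = 6.36%.
Labor force participation rate = 1,508.27 / 2,103.52 = 71.70%.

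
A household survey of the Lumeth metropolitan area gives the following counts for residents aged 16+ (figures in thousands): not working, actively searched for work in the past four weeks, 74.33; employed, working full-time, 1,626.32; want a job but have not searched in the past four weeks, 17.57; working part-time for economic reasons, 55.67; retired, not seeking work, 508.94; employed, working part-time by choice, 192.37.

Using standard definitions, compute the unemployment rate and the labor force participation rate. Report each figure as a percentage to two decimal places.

Employed = 1,626.32 + 55.67 + 192.37 = 1,874.36 thousand (anyone who worked, including part-time for economic reasons, counts as employed).
Unemployed = 74.33 thousand.
Labor force = 1,874.36 + 74.33 = 1,948.69 thousand.
Not in labor force = 17.57 + 508.94 = 526.51 thousand (those not working and not actively searching are outside the labor force — including those who want a job but have given up searching).
Civilian working-age population = 1,948.69 + 526.51 = 2,475.20 thousand.
Unemployment rate = 74.33 / 1,948.69 = 3.81%.
Labor force participation rate = 1,948.69 / 2,475.20 = 78.73%.

Unemployment rate ≈ 3.81%; labor force participation rate ≈ 78.73%.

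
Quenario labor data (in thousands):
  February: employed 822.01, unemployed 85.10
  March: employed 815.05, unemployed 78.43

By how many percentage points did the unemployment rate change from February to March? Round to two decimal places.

February: labor force = 822.01 + 85.10 = 907.11; u = 85.10/907.11 = 9.38%.
March: labor force = 815.05 + 78.43 = 893.48; u = 78.43/893.48 = 8.78%.
Change = 8.78% − 9.38% = −0.60 pp.

The unemployment rate changed by −0.60 percentage points.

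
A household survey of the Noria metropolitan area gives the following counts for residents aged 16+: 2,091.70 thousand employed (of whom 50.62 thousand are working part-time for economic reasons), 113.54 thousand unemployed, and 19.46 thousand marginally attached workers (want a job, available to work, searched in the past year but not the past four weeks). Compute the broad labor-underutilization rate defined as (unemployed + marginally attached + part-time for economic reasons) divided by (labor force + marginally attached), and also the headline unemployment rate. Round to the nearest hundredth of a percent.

Broad underutilization rate ≈ 8.25%; headline unemployment rate ≈ 5.15%.

Labor force = 2,091.70 + 113.54 = 2,205.24 thousand.
Numerator = 113.54 + 19.46 + 50.62 = 183.62 thousand.
Denominator = 2,205.24 + 19.46 = 2,224.70 thousand.
Broad rate = 183.62 / 2,224.70 = 8.25%.
Headline unemployment rate = 113.54 / 2,205.24 = 5.15%.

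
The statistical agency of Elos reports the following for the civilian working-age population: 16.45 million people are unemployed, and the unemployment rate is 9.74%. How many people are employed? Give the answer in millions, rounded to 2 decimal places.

About 152.44 million are employed.

Labor force = U / u = 16.45 / 0.0974 ≈ 168.89 million.
Employed = labor force − unemployed = 168.89 − 16.45 = 152.44 million.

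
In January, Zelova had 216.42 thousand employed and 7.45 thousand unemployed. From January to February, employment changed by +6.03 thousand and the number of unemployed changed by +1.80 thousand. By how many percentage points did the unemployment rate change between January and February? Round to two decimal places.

January: labor force = 216.42 + 7.45 = 223.87; u = 7.45/223.87 = 3.33%.
February: labor force = 222.45 + 9.25 = 231.70; u = 9.25/231.70 = 3.99%.
Change = 3.99% − 3.33% = +0.66 pp.

The unemployment rate changed by +0.66 percentage points.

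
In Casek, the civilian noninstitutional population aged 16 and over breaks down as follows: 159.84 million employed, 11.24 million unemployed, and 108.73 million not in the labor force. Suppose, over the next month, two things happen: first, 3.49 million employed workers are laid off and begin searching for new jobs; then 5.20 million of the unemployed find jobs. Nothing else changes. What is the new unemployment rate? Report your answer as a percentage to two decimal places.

Initially, labor force = 159.84 + 11.24 = 171.08 million, so u = 11.24/171.08 = 6.57%.
After the first change, employed falls and unemployed rises by 3.49; labor force unchanged → E = 156.35, U = 14.73, labor force = 171.08 million.
After the second change, unemployed falls and employed rises by 5.20; labor force unchanged → E = 161.55, U = 9.53, labor force = 171.08 million.
New unemployment rate = 9.53 / 171.08 = 5.57%.

New unemployment rate ≈ 5.57%.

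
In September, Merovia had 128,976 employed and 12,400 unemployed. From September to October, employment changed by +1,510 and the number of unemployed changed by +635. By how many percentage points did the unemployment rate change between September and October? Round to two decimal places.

September: labor force = 128,976 + 12,400 = 141,376; u = 12,400/141,376 = 8.77%.
October: labor force = 130,486 + 13,035 = 143,521; u = 13,035/143,521 = 9.08%.
Change = 9.08% − 8.77% = +0.31 pp.

The unemployment rate changed by +0.31 percentage points.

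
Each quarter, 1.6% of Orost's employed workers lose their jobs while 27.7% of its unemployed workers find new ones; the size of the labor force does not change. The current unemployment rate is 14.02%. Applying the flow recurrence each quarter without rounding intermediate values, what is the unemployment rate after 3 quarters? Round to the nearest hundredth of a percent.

With a fixed labor force, u_{t+1} = u_t + s·(1−u_t) − f·u_t = u_t·(1−s−f) + s.
Here 1−s−f = 0.707 and s = 0.016.
u_1 = 0.140200 × 0.707 + 0.016 = 0.115121.
u_2 = 0.115121 × 0.707 + 0.016 = 0.097391.
u_3 = 0.097391 × 0.707 + 0.016 = 0.084855.

Unemployment rate after three quarters ≈ 8.49%.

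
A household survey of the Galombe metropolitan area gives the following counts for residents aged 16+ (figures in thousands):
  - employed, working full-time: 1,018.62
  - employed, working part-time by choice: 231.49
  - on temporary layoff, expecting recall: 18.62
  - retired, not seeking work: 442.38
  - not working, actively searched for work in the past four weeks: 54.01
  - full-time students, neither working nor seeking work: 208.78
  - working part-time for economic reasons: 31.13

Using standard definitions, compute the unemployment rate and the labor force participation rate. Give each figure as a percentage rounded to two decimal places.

Unemployment rate ≈ 5.36%; labor force participation rate ≈ 67.52%.

Employed = 1,018.62 + 231.49 + 31.13 = 1,281.24 thousand (anyone who worked, including part-time for economic reasons, counts as employed).
Unemployed = 18.62 + 54.01 = 72.63 thousand (jobless and actively searching, or on temporary layoff).
Labor force = 1,281.24 + 72.63 = 1,353.87 thousand.
Not in labor force = 442.38 + 208.78 = 651.16 thousand (those not working and not actively searching are outside the labor force).
Civilian working-age population = 1,353.87 + 651.16 = 2,005.03 thousand.
Unemployment rate = 72.63 / 1,353.87 = 5.36%.
Labor force participation rate = 1,353.87 / 2,005.03 = 67.52%.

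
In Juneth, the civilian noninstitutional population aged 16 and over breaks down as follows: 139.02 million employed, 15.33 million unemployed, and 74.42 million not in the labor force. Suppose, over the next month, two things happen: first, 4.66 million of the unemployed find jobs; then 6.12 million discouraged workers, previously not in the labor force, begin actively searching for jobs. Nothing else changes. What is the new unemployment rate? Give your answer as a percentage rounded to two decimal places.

Initially, labor force = 139.02 + 15.33 = 154.35 million, so u = 15.33/154.35 = 9.93%.
After the first change, unemployed falls and employed rises by 4.66; labor force unchanged → E = 143.68, U = 10.67, labor force = 154.35 million.
After the second change, unemployed and labor force both rise by 6.12 → E = 143.68, U = 16.79, labor force = 160.47 million.
New unemployment rate = 16.79 / 160.47 = 10.46%.

New unemployment rate ≈ 10.46%.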